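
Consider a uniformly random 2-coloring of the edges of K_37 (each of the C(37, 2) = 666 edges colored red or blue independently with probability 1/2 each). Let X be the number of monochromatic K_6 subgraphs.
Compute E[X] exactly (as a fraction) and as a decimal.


Let X = Σ_S X_S over the C(37, 6) = 2324784 subsets S of size 6, where X_S = 1 if the K_6 on S is monochromatic.
For a fixed S, the K_6 on S has C(6, 2) = 15 edges. P[all 15 edges red] = (1/2)^15, and likewise for blue, so P[monochromatic] = 2·(1/2)^15 = 2^{1 − 15} = 1/16384.
Summing: E[X] = C(37, 6) · 2^{1 − 15} = 2324784 · 1/16384 = 145299/1024.
Numerically: E[X] ≈ 141.894.

E[X] = C(37,6)·2^(1−C(6,2)) = 145299/1024 ≈ 141.894.


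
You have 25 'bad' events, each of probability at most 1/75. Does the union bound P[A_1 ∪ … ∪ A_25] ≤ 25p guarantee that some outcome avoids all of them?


Union bound: P[∪_{i=1}^{25} A_i] ≤ Σ_i P[A_i] ≤ 25·p = 25·(1/75) = 1/3.
Numerically: 1/3 ≈ 0.333333.
Is 1/3 < 1? YES.
Since P[∪ A_i] ≤ 1/3 < 1, the complement has P[∩ A_i^c] ≥ 1 − 1/3 = 2/3 > 0, so some outcome avoids every A_i.

25·p = 1/3 ≈ 0.333333; existence CERTIFIED by the union bound.


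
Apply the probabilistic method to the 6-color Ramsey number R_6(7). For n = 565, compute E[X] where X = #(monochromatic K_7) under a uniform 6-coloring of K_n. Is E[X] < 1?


E[X] = C(565, 7) · 6^{1 − 21} = 3513212521235560 · 6^{−20} = 3513212521235560/3656158440062976.
As a reduced fraction: E[X] = 439151565154445/457019805007872 ≈ 0.9609.
Is E[X] < 1? YES.
Since E[X] < 1, there exists a 6-coloring of K_{565} with no monochromatic K_7; hence R_6(7) > 565.

E[X] = 439151565154445/457019805007872 ≈ 0.9609; E[X] < 1, so R_6(7) > 565.


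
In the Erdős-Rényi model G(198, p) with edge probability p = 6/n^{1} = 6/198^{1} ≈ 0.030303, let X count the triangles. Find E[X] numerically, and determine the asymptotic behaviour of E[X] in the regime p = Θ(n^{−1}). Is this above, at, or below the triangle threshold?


Number of potential triangles: C(198, 3) = 1274196.
Each occurs with probability p³ ≈ (0.030303)³ ≈ 2.7826474e-05.
By linearity: E[X] = C(198, 3)·p³ ≈ 1274196 · 2.7826474e-05 ≈ 35.45638.
Here α = 1, so p = 6/n is exactly at the triangle threshold p ~ 1/n. Asymptotically E[X] → c³/6 = 6³/6 = 36 ≈ 36.00000, a bounded constant. In this regime the triangle count is asymptotically Poisson(c³/6).

E[X] ≈ 35.45638; in regime p = Θ(1/n^{1}) E[X] stays bounded (at the triangle threshold p ~ 1/n).


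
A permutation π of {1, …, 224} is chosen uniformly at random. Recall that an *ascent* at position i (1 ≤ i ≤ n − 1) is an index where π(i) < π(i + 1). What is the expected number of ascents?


Write X = Σ X_I over i = 1, …, 223, with X_I the indicator of one ascent.
There are 223 indicators.
For each fixed i, the pair (π(i), π(i+1)) is a uniformly random ordered pair of distinct values from {1, …, 224}; by symmetry P[π(i) < π(i+1)] = 1/2.
By linearity: E[X] = 223 · (1/2) = (224 − 1) · (1/2) = 223/2 ≈ 111.50000.

E[X] = 223/2 = 111.50000.


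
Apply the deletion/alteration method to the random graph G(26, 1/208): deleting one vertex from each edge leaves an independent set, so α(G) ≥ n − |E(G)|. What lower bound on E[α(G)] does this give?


E[|E(G)|] = C(26, 2)·p = 325 · (1/208) = 25/16.
E[α(G)] ≥ n − E[|E(G)|] = 26 − 25/16 = 391/16.
Numerically: ≈ 24.438.
(This is only a lower bound; the true E[α(G)] may be larger.)

E[α(G)] ≥ 391/16 ≈ 24.438.


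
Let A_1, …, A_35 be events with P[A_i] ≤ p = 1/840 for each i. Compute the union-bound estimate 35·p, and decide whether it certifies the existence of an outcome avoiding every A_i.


Union bound: P[∪_{i=1}^{35} A_i] ≤ Σ_i P[A_i] ≤ 35·p = 35·(1/840) = 1/24.
Numerically: 1/24 ≈ 0.041667.
Is 1/24 < 1? YES.
Since P[∪ A_i] ≤ 1/24 < 1, the complement has P[∩ A_i^c] ≥ 1 − 1/24 = 23/24 > 0, so some outcome avoids every A_i.

35·p = 1/24 ≈ 0.041667; existence CERTIFIED by the union bound.


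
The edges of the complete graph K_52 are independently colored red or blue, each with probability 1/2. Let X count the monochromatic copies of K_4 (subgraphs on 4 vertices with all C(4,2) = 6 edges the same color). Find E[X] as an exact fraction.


Let X = Σ_S X_S over the C(52, 4) = 270725 subsets S of size 4, where X_S = 1 if the K_4 on S is monochromatic.
For a fixed S, the K_4 on S has C(4, 2) = 6 edges. P[all 6 edges red] = (1/2)^6, and likewise for blue, so P[monochromatic] = 2·(1/2)^6 = 2^{1 − 6} = 1/32.
By linearity: E[X] = C(52, 4) · 2^{1 − 6} = 270725 · 1/32 = 270725/32.
Numerically: E[X] ≈ 8460.15625.

E[X] = C(52,4)·2^(1−C(4,2)) = 270725/32 ≈ 8460.15625.


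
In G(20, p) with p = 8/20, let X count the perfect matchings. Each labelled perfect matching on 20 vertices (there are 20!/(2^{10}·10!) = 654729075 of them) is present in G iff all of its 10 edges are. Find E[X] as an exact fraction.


K_20 has 20!/(2^{10}·10!) = 654729075 labelled perfect matchings.
For each such perfect matching H, let X_H = 1 if all 10 edges of H are present in G. Then P[X_H = 1] = p^{10} = (2/5)^{10} = 1024/9765625.
By linearity: E[X] = Σ_H E[X_H] = 654729075 · p^{10} = 654729075 · 1024/9765625 = 26817702912/390625.
Numerically: E[X] ≈ 6.865e+04.

E[X] = 654729075 · (2/5)^{10} = 26817702912/390625 ≈ 6.865e+04.


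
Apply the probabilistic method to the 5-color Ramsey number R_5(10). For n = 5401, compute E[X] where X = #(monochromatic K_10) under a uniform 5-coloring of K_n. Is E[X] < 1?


E[X] = C(5401, 10) · 5^{1 − 45} = 5772423232412011351582235732760 · 5^{−44} = 5772423232412011351582235732760/5684341886080801486968994140625.
As a reduced fraction: E[X] = 1154484646482402270316447146552/1136868377216160297393798828125 ≈ 1.01550.
Is E[X] < 1? NO.
Since E[X] ≥ 1, the first-moment bound is inconclusive at n = 5401; it does NOT by itself certify R_5(10) > 5401.

E[X] = 1154484646482402270316447146552/1136868377216160297393798828125 ≈ 1.01550; E[X] ≥ 1; first-moment method inconclusive here.


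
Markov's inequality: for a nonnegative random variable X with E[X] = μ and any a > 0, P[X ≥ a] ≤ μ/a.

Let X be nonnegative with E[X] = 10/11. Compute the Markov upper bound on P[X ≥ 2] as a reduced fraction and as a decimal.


μ = E[X] = 10/11, a = 2.
Markov: P[X ≥ 2] ≤ μ/a = (10/11)/2 = 5/11.
Numerically: ≈ 0.4545.
(Since a = 2 > μ = 0.9091, the bound 5/11 is < 1 and informative.)

P[X ≥ 2] ≤ 5/11 ≈ 0.4545.


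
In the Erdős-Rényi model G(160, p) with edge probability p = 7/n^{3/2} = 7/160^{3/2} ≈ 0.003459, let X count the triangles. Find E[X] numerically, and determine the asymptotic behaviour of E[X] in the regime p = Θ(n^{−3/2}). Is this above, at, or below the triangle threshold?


Number of potential triangles: C(160, 3) = 669920.
Each occurs with probability p³ ≈ (0.003459)³ ≈ 4.137654e-08.
By linearity: E[X] = C(160, 3)·p³ ≈ 669920 · 4.137654e-08 ≈ 0.0277.
Since α = 3/2 > 1, p = c/n^{3/2} = o(1/n) is below the triangle threshold p ~ 1/n. Asymptotically E[X] ~ (c³/6)·n^{3(1−α)} = (7³/6)·n^{-1.5} → 0, so by Markov's inequality G has no triangles w.h.p.

E[X] ≈ 0.0277; in regime p = Θ(1/n^{3/2}) E[X] tends to 0 (below the triangle threshold p ~ 1/n).


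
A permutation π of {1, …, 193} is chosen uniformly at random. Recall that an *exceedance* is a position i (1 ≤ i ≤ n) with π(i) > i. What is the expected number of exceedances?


Write X = Σ_{i=1}^{193} X_i, where X_i = 1_{π(i) > i}.
For each fixed i, π(i) is uniform over {1, …, 193} (marginal of a uniform permutation), so P[π(i) > i] = (n − i)/n. Summing: Σ_{i=1}^{193} (n − i)/n = (0 + 1 + … + 192)/193 = 193(193 − 1)/(2·193) = (193 − 1)/2.
Hence E[X] = Σ_{i=1}^{193} (193 − i)/193 = 96 ≈ 96.0000.

E[X] = 96 = 96.0000.


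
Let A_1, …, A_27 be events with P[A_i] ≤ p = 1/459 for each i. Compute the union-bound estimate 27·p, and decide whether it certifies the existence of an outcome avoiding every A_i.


Union bound: P[∪_{i=1}^{27} A_i] ≤ Σ_i P[A_i] ≤ 27·p = 27·(1/459) = 1/17.
Numerically: 1/17 ≈ 0.0588235.
Is 1/17 < 1? YES.
Since P[∪ A_i] ≤ 1/17 < 1, the complement has P[∩ A_i^c] ≥ 1 − 1/17 = 16/17 > 0, so some outcome avoids every A_i.

27·p = 1/17 ≈ 0.0588235; existence CERTIFIED by the union bound.


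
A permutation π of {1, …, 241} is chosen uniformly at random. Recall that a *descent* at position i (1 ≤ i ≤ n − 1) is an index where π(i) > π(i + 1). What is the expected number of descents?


Write X = Σ X_I over i = 1, …, 240, with X_I the indicator of one descent.
There are 240 indicators.
For each fixed i, the pair (π(i), π(i+1)) is a uniformly random ordered pair of distinct values from {1, …, 241}; by symmetry P[π(i) > π(i+1)] = 1/2.
By linearity: E[X] = 240 · (1/2) = (241 − 1) · (1/2) = 120 ≈ 120.00000.

E[X] = 120 = 120.00000.


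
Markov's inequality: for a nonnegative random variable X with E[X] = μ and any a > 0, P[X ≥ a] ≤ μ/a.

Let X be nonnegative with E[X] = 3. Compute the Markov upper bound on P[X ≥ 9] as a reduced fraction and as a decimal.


μ = E[X] = 3, a = 9.
Markov: P[X ≥ 9] ≤ μ/a = (3)/9 = 1/3.
Numerically: ≈ 0.3333.
(Since a = 9 > μ = 3.0000, the bound 1/3 is < 1 and informative.)

P[X ≥ 9] ≤ 1/3 ≈ 0.3333.


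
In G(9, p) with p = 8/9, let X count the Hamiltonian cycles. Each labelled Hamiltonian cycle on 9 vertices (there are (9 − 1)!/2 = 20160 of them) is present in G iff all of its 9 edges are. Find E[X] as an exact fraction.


K_9 has (9 − 1)!/2 = 20160 labelled Hamiltonian cycles.
For each such Hamiltonian cycle H, let X_H = 1 if all 9 edges of H are present in G. Then P[X_H = 1] = p^{9} = (8/9)^{9} = 134217728/387420489.
By linearity: E[X] = Σ_H E[X_H] = 20160 · p^{9} = 20160 · 134217728/387420489 = 300647710720/43046721.
Numerically: E[X] ≈ 6984.22.

E[X] = 20160 · (8/9)^{9} = 300647710720/43046721 ≈ 6984.22.


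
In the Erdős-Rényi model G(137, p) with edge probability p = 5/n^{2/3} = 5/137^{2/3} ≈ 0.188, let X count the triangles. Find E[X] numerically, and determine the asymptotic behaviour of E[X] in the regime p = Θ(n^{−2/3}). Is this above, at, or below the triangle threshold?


Number of potential triangles: C(137, 3) = 419220.
Each occurs with probability p³ ≈ (0.188)³ ≈ 6.65992e-03.
By linearity: E[X] = C(137, 3)·p³ ≈ 419220 · 6.65992e-03 ≈ 2791.971.
Since α = 2/3 < 1, p = c/n^{2/3} ≫ 1/n is above the triangle threshold p ~ 1/n. Asymptotically E[X] ~ (c³/6)·n^{3(1−α)} = (5³/6)·n^{1} → ∞; triangles are abundant w.h.p.

E[X] ≈ 2791.971; in regime p = Θ(1/n^{2/3}) E[X] diverges (above the triangle threshold p ~ 1/n).


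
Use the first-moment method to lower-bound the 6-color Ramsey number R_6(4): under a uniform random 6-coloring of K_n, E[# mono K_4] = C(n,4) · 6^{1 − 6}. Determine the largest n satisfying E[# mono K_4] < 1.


We need C(n, 4) · 6^{1 − 6} < 1, i.e. C(n, 4) < 6^{6 − 1} = 7776.
Check values of n near the boundary:
  n = 16: C(16, 4) = 1820; 1820 < 7776? YES
  n = 17: C(17, 4) = 2380; 2380 < 7776? YES
  n = 18: C(18, 4) = 3060; 3060 < 7776? YES
  n = 19: C(19, 4) = 3876; 3876 < 7776? YES
  n = 20: C(20, 4) = 4845; 4845 < 7776? YES
  n = 21: C(21, 4) = 5985; 5985 < 7776? YES
  n = 22: C(22, 4) = 7315; 7315 < 7776? YES
  n = 23: C(23, 4) = 8855; 8855 < 7776? NO
  n = 24: C(24, 4) = 10626; 10626 < 7776? NO
  n = 25: C(25, 4) = 12650; 12650 < 7776? NO
The largest n with C(n, 4) < 7776 is n = 22 (where E[X] = 7315/7776 ≈ 0.941). Hence R_6(4) > 22, i.e. R_6(4) ≥ 23.

Largest n = 22; hence R_6(4) > 22.


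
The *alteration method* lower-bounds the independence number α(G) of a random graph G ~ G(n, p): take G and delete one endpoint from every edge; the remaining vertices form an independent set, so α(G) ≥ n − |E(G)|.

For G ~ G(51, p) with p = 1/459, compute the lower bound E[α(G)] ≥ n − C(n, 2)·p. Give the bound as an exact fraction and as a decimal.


E[|E(G)|] = C(51, 2)·p = 1275 · (1/459) = 25/9.
E[α(G)] ≥ n − E[|E(G)|] = 51 − 25/9 = 434/9.
Numerically: ≈ 48.2222.
(This is only a lower bound; the true E[α(G)] may be larger.)

E[α(G)] ≥ 434/9 ≈ 48.2222.


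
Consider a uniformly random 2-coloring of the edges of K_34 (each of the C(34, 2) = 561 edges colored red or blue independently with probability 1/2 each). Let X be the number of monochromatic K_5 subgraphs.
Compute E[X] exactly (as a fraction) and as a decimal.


Let X = Σ_S X_S over the C(34, 5) = 278256 subsets S of size 5, where X_S = 1 if the K_5 on S is monochromatic.
For a fixed S, the K_5 on S has C(5, 2) = 10 edges. P[all 10 edges red] = (1/2)^10, and likewise for blue, so P[monochromatic] = 2·(1/2)^10 = 2^{1 − 10} = 1/512.
Summing: E[X] = C(34, 5) · 2^{1 − 10} = 278256 · 1/512 = 17391/32.
Numerically: E[X] ≈ 543.469.

E[X] = C(34,5)·2^(1−C(5,2)) = 17391/32 ≈ 543.469.


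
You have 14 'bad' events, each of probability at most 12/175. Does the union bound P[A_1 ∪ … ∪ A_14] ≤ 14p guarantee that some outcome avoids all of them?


Union bound: P[∪_{i=1}^{14} A_i] ≤ Σ_i P[A_i] ≤ 14·p = 14·(12/175) = 24/25.
Numerically: 24/25 ≈ 0.9600.
Is 24/25 < 1? YES.
Since P[∪ A_i] ≤ 24/25 < 1, the complement has P[∩ A_i^c] ≥ 1 − 24/25 = 1/25 > 0, so some outcome avoids every A_i.

14·p = 24/25 ≈ 0.9600; existence CERTIFIED by the union bound.


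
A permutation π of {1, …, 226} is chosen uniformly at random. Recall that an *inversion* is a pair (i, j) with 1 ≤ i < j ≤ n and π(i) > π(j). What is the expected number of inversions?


Write X = Σ X_I over the C(226, 2) = 25425 pairs i < j, with X_I the indicator of one inversion.
There are 25425 indicators.
For each fixed pair i < j, the values π(i) and π(j) are two distinct elements of {1, …, 226} in uniformly random order; by symmetry P[π(i) > π(j)] = 1/2.
By linearity: E[X] = 25425 · (1/2) = C(226, 2) · (1/2) = 25425/2 = 25425/2 ≈ 12712.500.

E[X] = 25425/2 = 12712.500.


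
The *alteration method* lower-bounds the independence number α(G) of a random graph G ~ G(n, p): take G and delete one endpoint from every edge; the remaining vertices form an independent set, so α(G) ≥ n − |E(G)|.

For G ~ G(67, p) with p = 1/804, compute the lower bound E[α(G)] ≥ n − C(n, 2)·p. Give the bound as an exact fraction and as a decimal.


E[|E(G)|] = C(67, 2)·p = 2211 · (1/804) = 11/4.
E[α(G)] ≥ n − E[|E(G)|] = 67 − 11/4 = 257/4.
Numerically: ≈ 64.250.
(This is only a lower bound; the true E[α(G)] may be larger.)

E[α(G)] ≥ 257/4 ≈ 64.250.


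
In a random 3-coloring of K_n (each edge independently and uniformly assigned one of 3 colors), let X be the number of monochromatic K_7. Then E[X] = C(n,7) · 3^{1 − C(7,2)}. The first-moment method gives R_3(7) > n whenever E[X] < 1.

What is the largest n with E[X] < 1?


We need C(n, 7) · 3^{1 − 21} < 1, i.e. C(n, 7) < 3^{21 − 1} = 3486784401.
Check values of n near the boundary:
  n = 79: C(79, 7) = 2898753715; 2898753715 < 3486784401? YES
  n = 80: C(80, 7) = 3176716400; 3176716400 < 3486784401? YES
  n = 81: C(81, 7) = 3477216600; 3477216600 < 3486784401? YES
  n = 82: C(82, 7) = 3801756816; 3801756816 < 3486784401? NO
  n = 83: C(83, 7) = 4151918628; 4151918628 < 3486784401? NO
  n = 84: C(84, 7) = 4529365776; 4529365776 < 3486784401? NO
The largest n with C(n, 7) < 3486784401 is n = 81 (where E[X] = 42928600/43046721 ≈ 0.9973). Hence R_3(7) > 81, i.e. R_3(7) ≥ 82.

Largest n = 81; hence R_3(7) > 81.


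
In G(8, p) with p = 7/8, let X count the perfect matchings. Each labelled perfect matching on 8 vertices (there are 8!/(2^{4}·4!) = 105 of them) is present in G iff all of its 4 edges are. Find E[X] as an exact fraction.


K_8 has 8!/(2^{4}·4!) = 105 labelled perfect matchings.
For each such perfect matching H, let X_H = 1 if all 4 edges of H are present in G. Then P[X_H = 1] = p^{4} = (7/8)^{4} = 2401/4096.
By linearity: E[X] = Σ_H E[X_H] = 105 · p^{4} = 105 · 2401/4096 = 252105/4096.
Numerically: E[X] ≈ 61.5491.

E[X] = 105 · (7/8)^{4} = 252105/4096 ≈ 61.5491.


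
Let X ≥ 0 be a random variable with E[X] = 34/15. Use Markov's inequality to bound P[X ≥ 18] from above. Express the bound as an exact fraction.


μ = E[X] = 34/15, a = 18.
Markov: P[X ≥ 18] ≤ μ/a = (34/15)/18 = 17/135.
Numerically: ≈ 0.126.
(Since a = 18 > μ = 2.267, the bound 17/135 is < 1 and informative.)

P[X ≥ 18] ≤ 17/135 ≈ 0.126.


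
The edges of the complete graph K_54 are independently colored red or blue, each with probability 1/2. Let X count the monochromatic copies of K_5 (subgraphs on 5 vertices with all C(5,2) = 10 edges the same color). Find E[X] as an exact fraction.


Let X = Σ_S X_S over the C(54, 5) = 3162510 subsets S of size 5, where X_S = 1 if the K_5 on S is monochromatic.
For a fixed S, the K_5 on S has C(5, 2) = 10 edges. P[all 10 edges red] = (1/2)^10, and likewise for blue, so P[monochromatic] = 2·(1/2)^10 = 2^{1 − 10} = 1/512.
By linearity: E[X] = C(54, 5) · 2^{1 − 10} = 3162510 · 1/512 = 1581255/256.
Numerically: E[X] ≈ 6176.77734.

E[X] = C(54,5)·2^(1−C(5,2)) = 1581255/256 ≈ 6176.77734.


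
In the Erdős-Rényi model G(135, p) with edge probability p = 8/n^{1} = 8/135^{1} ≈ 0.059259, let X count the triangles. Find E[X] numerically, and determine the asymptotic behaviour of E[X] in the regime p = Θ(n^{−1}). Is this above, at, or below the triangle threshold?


Number of potential triangles: C(135, 3) = 400995.
Each occurs with probability p³ ≈ (0.059259)³ ≈ 2.0809836e-04.
By linearity: E[X] = C(135, 3)·p³ ≈ 400995 · 2.0809836e-04 ≈ 83.44640.
Here α = 1, so p = 8/n is exactly at the triangle threshold p ~ 1/n. Asymptotically E[X] → c³/6 = 8³/6 = 256/3 ≈ 85.33333, a bounded constant. In this regime the triangle count is asymptotically Poisson(c³/6).

E[X] ≈ 83.44640; in regime p = Θ(1/n^{1}) E[X] stays bounded (at the triangle threshold p ~ 1/n).


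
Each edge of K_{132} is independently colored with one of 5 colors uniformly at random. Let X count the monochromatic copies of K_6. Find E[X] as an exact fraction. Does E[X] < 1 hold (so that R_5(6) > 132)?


E[X] = C(132, 6) · 5^{1 − 15} = 6547258432 · 5^{−14} = 6547258432/6103515625.
As a reduced fraction: E[X] = 6547258432/6103515625 ≈ 1.0727028.
Is E[X] < 1? NO.
Since E[X] ≥ 1, the first-moment bound is inconclusive at n = 132; it does NOT by itself certify R_5(6) > 132.

E[X] = 6547258432/6103515625 ≈ 1.0727028; E[X] ≥ 1; first-moment method inconclusive here.


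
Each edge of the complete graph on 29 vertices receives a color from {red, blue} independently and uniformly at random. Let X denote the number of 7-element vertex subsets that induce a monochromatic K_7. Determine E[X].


Let X = Σ_S X_S over the C(29, 7) = 1560780 subsets S of size 7, where X_S = 1 if the K_7 on S is monochromatic.
For a fixed S, the K_7 on S has C(7, 2) = 21 edges. P[all 21 edges red] = (1/2)^21, and likewise for blue, so P[monochromatic] = 2·(1/2)^21 = 2^{1 − 21} = 1/1048576.
Summing: E[X] = C(29, 7) · 2^{1 − 21} = 1560780 · 1/1048576 = 390195/262144.
Numerically: E[X] ≈ 1.488476.

E[X] = C(29,7)·2^(1−C(7,2)) = 390195/262144 ≈ 1.488476.


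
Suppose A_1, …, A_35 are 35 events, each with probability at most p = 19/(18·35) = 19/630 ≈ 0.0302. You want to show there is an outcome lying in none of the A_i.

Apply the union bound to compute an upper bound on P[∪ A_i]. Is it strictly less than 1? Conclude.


Union bound: P[∪_{i=1}^{35} A_i] ≤ Σ_i P[A_i] ≤ 35·p = 35·(19/630) = 19/18.
Numerically: 19/18 ≈ 1.0556.
Is 19/18 < 1? NO.
Since the bound 19/18 is ≥ 1, the union bound is uninformative here; it does NOT by itself certify existence.

35·p = 19/18 ≈ 1.0556; existence NOT certified by the union bound.


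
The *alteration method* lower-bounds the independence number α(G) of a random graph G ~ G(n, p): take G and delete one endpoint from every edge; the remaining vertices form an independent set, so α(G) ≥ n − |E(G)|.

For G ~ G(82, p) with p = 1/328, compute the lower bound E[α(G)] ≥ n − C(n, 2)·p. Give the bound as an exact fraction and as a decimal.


E[|E(G)|] = C(82, 2)·p = 3321 · (1/328) = 81/8.
E[α(G)] ≥ n − E[|E(G)|] = 82 − 81/8 = 575/8.
Numerically: ≈ 71.87500.
(This is only a lower bound; the true E[α(G)] may be larger.)

E[α(G)] ≥ 575/8 ≈ 71.87500.


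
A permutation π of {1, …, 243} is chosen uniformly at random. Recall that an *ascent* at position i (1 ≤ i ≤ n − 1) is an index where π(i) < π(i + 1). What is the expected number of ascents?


Write X = Σ X_I over i = 1, …, 242, with X_I the indicator of one ascent.
There are 242 indicators.
For each fixed i, the pair (π(i), π(i+1)) is a uniformly random ordered pair of distinct values from {1, …, 243}; by symmetry P[π(i) < π(i+1)] = 1/2.
By linearity: E[X] = 242 · (1/2) = (243 − 1) · (1/2) = 121 ≈ 121.000000.

E[X] = 121 = 121.000000.


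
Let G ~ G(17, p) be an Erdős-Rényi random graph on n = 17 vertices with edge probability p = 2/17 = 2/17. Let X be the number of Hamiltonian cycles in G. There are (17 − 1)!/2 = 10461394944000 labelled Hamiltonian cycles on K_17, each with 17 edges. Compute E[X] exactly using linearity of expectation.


K_17 has (17 − 1)!/2 = 10461394944000 labelled Hamiltonian cycles.
For each such Hamiltonian cycle H, let X_H = 1 if all 17 edges of H are present in G. Then P[X_H = 1] = p^{17} = (2/17)^{17} = 131072/827240261886336764177.
By linearity: E[X] = Σ_H E[X_H] = 10461394944000 · p^{17} = 10461394944000 · 131072/827240261886336764177 = 1371195958099968000/827240261886336764177.
Numerically: E[X] ≈ 0.001658.

E[X] = 10461394944000 · (2/17)^{17} = 1371195958099968000/827240261886336764177 ≈ 0.001658.


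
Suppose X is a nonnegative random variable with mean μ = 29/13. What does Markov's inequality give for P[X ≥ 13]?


μ = E[X] = 29/13, a = 13.
Markov: P[X ≥ 13] ≤ μ/a = (29/13)/13 = 29/169.
Numerically: ≈ 0.17160.
(Since a = 13 > μ = 2.23077, the bound 29/169 is < 1 and informative.)

P[X ≥ 13] ≤ 29/169 ≈ 0.17160.


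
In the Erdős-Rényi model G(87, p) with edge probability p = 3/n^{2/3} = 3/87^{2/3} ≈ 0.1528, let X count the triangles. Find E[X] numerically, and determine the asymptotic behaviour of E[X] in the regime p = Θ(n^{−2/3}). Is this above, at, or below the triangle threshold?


Number of potential triangles: C(87, 3) = 105995.
Each occurs with probability p³ ≈ (0.1528)³ ≈ 3.567182e-03.
By linearity: E[X] = C(87, 3)·p³ ≈ 105995 · 3.567182e-03 ≈ 378.1034.
Since α = 2/3 < 1, p = c/n^{2/3} ≫ 1/n is above the triangle threshold p ~ 1/n. Asymptotically E[X] ~ (c³/6)·n^{3(1−α)} = (3³/6)·n^{1} → ∞; triangles are abundant w.h.p.

E[X] ≈ 378.1034; in regime p = Θ(1/n^{2/3}) E[X] diverges (above the triangle threshold p ~ 1/n).


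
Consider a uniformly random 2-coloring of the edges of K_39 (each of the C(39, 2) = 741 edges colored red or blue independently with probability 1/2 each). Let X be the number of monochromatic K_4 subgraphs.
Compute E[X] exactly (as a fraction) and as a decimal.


Let X = Σ_S X_S over the C(39, 4) = 82251 subsets S of size 4, where X_S = 1 if the K_4 on S is monochromatic.
For a fixed S, the K_4 on S has C(4, 2) = 6 edges. P[all 6 edges red] = (1/2)^6, and likewise for blue, so P[monochromatic] = 2·(1/2)^6 = 2^{1 − 6} = 1/32.
By linearity of expectation: E[X] = C(39, 4) · 2^{1 − 6} = 82251 · 1/32 = 82251/32.
Numerically: E[X] ≈ 2570.34375.

E[X] = C(39,4)·2^(1−C(4,2)) = 82251/32 ≈ 2570.34375.


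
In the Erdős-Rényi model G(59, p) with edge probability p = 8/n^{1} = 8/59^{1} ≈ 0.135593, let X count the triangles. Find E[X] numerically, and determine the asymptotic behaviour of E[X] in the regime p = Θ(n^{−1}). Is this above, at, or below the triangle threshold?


Number of potential triangles: C(59, 3) = 32509.
Each occurs with probability p³ ≈ (0.135593)³ ≈ 2.49295205e-03.
By linearity: E[X] = C(59, 3)·p³ ≈ 32509 · 2.49295205e-03 ≈ 81.043378.
Here α = 1, so p = 8/n is exactly at the triangle threshold p ~ 1/n. Asymptotically E[X] → c³/6 = 8³/6 = 256/3 ≈ 85.333333, a bounded constant. In this regime the triangle count is asymptotically Poisson(c³/6).

E[X] ≈ 81.043378; in regime p = Θ(1/n^{1}) E[X] stays bounded (at the triangle threshold p ~ 1/n).


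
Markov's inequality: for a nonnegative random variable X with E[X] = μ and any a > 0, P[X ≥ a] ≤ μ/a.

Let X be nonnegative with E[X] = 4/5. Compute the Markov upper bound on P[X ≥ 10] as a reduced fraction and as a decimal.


μ = E[X] = 4/5, a = 10.
Markov: P[X ≥ 10] ≤ μ/a = (4/5)/10 = 2/25.
Numerically: ≈ 0.08000.
(Since a = 10 > μ = 0.80000, the bound 2/25 is < 1 and informative.)

P[X ≥ 10] ≤ 2/25 ≈ 0.08000.


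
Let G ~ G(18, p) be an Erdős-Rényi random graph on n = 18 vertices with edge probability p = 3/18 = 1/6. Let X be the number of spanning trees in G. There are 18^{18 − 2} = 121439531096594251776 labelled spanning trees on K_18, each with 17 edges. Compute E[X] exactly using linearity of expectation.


K_18 has 18^{18 − 2} = 121439531096594251776 labelled spanning trees.
For each such spanning tree H, let X_H = 1 if all 17 edges of H are present in G. Then P[X_H = 1] = p^{17} = (1/6)^{17} = 1/16926659444736.
By linearity of expectation: E[X] = Σ_H E[X_H] = 121439531096594251776 · p^{17} = 121439531096594251776 · 1/16926659444736 = 14348907/2.
Numerically: E[X] ≈ 7.174e+06.

E[X] = 121439531096594251776 · (1/6)^{17} = 14348907/2 ≈ 7.174e+06.


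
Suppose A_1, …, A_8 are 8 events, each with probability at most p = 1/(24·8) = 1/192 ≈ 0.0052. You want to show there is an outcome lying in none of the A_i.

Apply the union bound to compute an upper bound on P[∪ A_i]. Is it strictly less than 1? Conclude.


Union bound: P[∪_{i=1}^{8} A_i] ≤ Σ_i P[A_i] ≤ 8·p = 8·(1/192) = 1/24.
Numerically: 1/24 ≈ 0.0417.
Is 1/24 < 1? YES.
Since P[∪ A_i] ≤ 1/24 < 1, the complement has P[∩ A_i^c] ≥ 1 − 1/24 = 23/24 > 0, so some outcome avoids every A_i.

8·p = 1/24 ≈ 0.0417; existence CERTIFIED by the union bound.


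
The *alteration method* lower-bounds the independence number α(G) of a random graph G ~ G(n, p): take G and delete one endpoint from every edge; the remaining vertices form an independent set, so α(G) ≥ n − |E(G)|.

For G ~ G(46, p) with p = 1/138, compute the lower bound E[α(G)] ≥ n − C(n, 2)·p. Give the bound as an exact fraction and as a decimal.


E[|E(G)|] = C(46, 2)·p = 1035 · (1/138) = 15/2.
E[α(G)] ≥ n − E[|E(G)|] = 46 − 15/2 = 77/2.
Numerically: ≈ 38.5000.
(This is only a lower bound; the true E[α(G)] may be larger.)

E[α(G)] ≥ 77/2 ≈ 38.5000.


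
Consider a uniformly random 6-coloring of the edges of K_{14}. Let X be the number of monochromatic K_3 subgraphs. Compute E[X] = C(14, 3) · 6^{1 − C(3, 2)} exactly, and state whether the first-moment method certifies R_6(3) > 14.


E[X] = C(14, 3) · 6^{1 − 3} = 364 · 6^{−2} = 364/36.
As a reduced fraction: E[X] = 91/9 ≈ 10.11111.
Is E[X] < 1? NO.
Since E[X] ≥ 1, the first-moment bound is inconclusive at n = 14; it does NOT by itself certify R_6(3) > 14.

E[X] = 91/9 ≈ 10.11111; E[X] ≥ 1; first-moment method inconclusive here.


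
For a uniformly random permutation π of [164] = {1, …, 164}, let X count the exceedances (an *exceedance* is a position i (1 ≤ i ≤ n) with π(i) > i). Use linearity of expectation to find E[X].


Write X = Σ_{i=1}^{164} X_i, where X_i = 1_{π(i) > i}.
For each fixed i, π(i) is uniform over {1, …, 164} (marginal of a uniform permutation), so P[π(i) > i] = (n − i)/n. Summing: Σ_{i=1}^{164} (n − i)/n = (0 + 1 + … + 163)/164 = 164(164 − 1)/(2·164) = (164 − 1)/2.
Hence E[X] = Σ_{i=1}^{164} (164 − i)/164 = 163/2 ≈ 81.500000.

E[X] = 163/2 = 81.500000.


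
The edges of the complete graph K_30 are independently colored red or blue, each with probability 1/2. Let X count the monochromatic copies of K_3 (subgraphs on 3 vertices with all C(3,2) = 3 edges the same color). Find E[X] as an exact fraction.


Let X = Σ_S X_S over the C(30, 3) = 4060 subsets S of size 3, where X_S = 1 if the K_3 on S is monochromatic.
For a fixed S, the K_3 on S has C(3, 2) = 3 edges. P[all 3 edges red] = (1/2)^3, and likewise for blue, so P[monochromatic] = 2·(1/2)^3 = 2^{1 − 3} = 1/4.
By linearity of expectation: E[X] = C(30, 3) · 2^{1 − 3} = 4060 · 1/4 = 1015.
Numerically: E[X] ≈ 1015.000000.

E[X] = C(30,3)·2^(1−C(3,2)) = 1015 ≈ 1015.000000.


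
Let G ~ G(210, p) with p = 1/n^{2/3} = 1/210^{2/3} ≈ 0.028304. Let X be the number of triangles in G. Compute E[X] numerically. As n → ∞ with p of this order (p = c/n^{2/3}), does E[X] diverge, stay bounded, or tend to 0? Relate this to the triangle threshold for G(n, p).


Number of potential triangles: C(210, 3) = 1521520.
Each occurs with probability p³ ≈ (0.028304)³ ≈ 2.2675737e-05.
By linearity: E[X] = C(210, 3)·p³ ≈ 1521520 · 2.2675737e-05 ≈ 34.50159.
Since α = 2/3 < 1, p = c/n^{2/3} ≫ 1/n is above the triangle threshold p ~ 1/n. Asymptotically E[X] ~ (c³/6)·n^{3(1−α)} = (1³/6)·n^{1} → ∞; triangles are abundant w.h.p.

E[X] ≈ 34.50159; in regime p = Θ(1/n^{2/3}) E[X] diverges (above the triangle threshold p ~ 1/n).


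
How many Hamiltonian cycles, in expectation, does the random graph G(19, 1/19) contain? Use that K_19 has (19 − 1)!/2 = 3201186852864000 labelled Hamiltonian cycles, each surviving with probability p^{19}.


K_19 has (19 − 1)!/2 = 3201186852864000 labelled Hamiltonian cycles.
For each such Hamiltonian cycle H, let X_H = 1 if all 19 edges of H are present in G. Then P[X_H = 1] = p^{19} = (1/19)^{19} = 1/1978419655660313589123979.
By linearity of expectation: E[X] = Σ_H E[X_H] = 3201186852864000 · p^{19} = 3201186852864000 · 1/1978419655660313589123979 = 3201186852864000/1978419655660313589123979.
Numerically: E[X] ≈ 1.618e-09.

E[X] = 3201186852864000 · (1/19)^{19} = 3201186852864000/1978419655660313589123979 ≈ 1.618e-09.


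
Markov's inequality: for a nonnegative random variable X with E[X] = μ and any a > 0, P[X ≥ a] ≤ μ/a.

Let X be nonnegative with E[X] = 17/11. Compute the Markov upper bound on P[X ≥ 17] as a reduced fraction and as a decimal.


μ = E[X] = 17/11, a = 17.
Markov: P[X ≥ 17] ≤ μ/a = (17/11)/17 = 1/11.
Numerically: ≈ 0.0909.
(Since a = 17 > μ = 1.5455, the bound 1/11 is < 1 and informative.)

P[X ≥ 17] ≤ 1/11 ≈ 0.0909.


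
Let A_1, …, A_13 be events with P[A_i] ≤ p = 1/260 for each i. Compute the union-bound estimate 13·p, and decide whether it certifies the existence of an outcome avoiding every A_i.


Union bound: P[∪_{i=1}^{13} A_i] ≤ Σ_i P[A_i] ≤ 13·p = 13·(1/260) = 1/20.
Numerically: 1/20 ≈ 0.0500.
Is 1/20 < 1? YES.
Since P[∪ A_i] ≤ 1/20 < 1, the complement has P[∩ A_i^c] ≥ 1 − 1/20 = 19/20 > 0, so some outcome avoids every A_i.

13·p = 1/20 ≈ 0.0500; existence CERTIFIED by the union bound.


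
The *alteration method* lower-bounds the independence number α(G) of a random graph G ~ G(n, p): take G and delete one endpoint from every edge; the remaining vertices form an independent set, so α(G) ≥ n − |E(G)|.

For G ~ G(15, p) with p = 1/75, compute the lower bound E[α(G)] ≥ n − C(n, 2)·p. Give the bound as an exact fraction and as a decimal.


E[|E(G)|] = C(15, 2)·p = 105 · (1/75) = 7/5.
E[α(G)] ≥ n − E[|E(G)|] = 15 − 7/5 = 68/5.
Numerically: ≈ 13.60000.
(This is only a lower bound; the true E[α(G)] may be larger.)

E[α(G)] ≥ 68/5 ≈ 13.60000.


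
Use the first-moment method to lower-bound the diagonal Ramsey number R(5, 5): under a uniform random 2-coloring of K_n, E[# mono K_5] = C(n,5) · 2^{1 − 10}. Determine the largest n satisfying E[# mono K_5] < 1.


We need C(n, 5) · 2^{1 − 10} < 1, i.e. C(n, 5) < 2^{10 − 1} = 512.
Check values of n near the boundary:
  n = 5: C(5, 5) = 1; 1 < 512? YES
  n = 6: C(6, 5) = 6; 6 < 512? YES
  n = 7: C(7, 5) = 21; 21 < 512? YES
  n = 8: C(8, 5) = 56; 56 < 512? YES
  n = 9: C(9, 5) = 126; 126 < 512? YES
  n = 10: C(10, 5) = 252; 252 < 512? YES
  n = 11: C(11, 5) = 462; 462 < 512? YES
  n = 12: C(12, 5) = 792; 792 < 512? NO
  n = 13: C(13, 5) = 1287; 1287 < 512? NO
  n = 14: C(14, 5) = 2002; 2002 < 512? NO
The largest n with C(n, 5) < 512 is n = 11 (where E[X] = 231/256 ≈ 0.90234). Hence R(5, 5) > 11, i.e. R(5, 5) ≥ 12.

Largest n = 11; hence R(5, 5) > 11.


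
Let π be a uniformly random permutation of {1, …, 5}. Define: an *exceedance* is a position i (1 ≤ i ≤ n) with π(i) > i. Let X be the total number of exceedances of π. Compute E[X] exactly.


Write X = Σ_{i=1}^{5} X_i, where X_i = 1_{π(i) > i}.
For each fixed i, π(i) is uniform over {1, …, 5} (marginal of a uniform permutation), so P[π(i) > i] = (n − i)/n. Summing: Σ_{i=1}^{5} (n − i)/n = (0 + 1 + … + 4)/5 = 5(5 − 1)/(2·5) = (5 − 1)/2.
Hence E[X] = Σ_{i=1}^{5} (5 − i)/5 = 2 ≈ 2.00000.

E[X] = 2 = 2.00000.


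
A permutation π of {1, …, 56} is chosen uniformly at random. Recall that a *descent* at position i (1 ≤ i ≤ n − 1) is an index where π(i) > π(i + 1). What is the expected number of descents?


Write X = Σ X_I over i = 1, …, 55, with X_I the indicator of one descent.
There are 55 indicators.
For each fixed i, the pair (π(i), π(i+1)) is a uniformly random ordered pair of distinct values from {1, …, 56}; by symmetry P[π(i) > π(i+1)] = 1/2.
By linearity: E[X] = 55 · (1/2) = (56 − 1) · (1/2) = 55/2 ≈ 27.5000.

E[X] = 55/2 = 27.5000.


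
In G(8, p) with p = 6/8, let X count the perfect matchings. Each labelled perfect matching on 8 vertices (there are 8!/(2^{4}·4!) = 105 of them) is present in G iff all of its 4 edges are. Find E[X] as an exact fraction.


K_8 has 8!/(2^{4}·4!) = 105 labelled perfect matchings.
For each such perfect matching H, let X_H = 1 if all 4 edges of H are present in G. Then P[X_H = 1] = p^{4} = (3/4)^{4} = 81/256.
By linearity of expectation: E[X] = Σ_H E[X_H] = 105 · p^{4} = 105 · 81/256 = 8505/256.
Numerically: E[X] ≈ 33.2227.

E[X] = 105 · (3/4)^{4} = 8505/256 ≈ 33.2227.


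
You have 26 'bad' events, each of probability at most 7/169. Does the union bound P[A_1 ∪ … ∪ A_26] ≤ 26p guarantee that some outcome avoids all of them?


Union bound: P[∪_{i=1}^{26} A_i] ≤ Σ_i P[A_i] ≤ 26·p = 26·(7/169) = 14/13.
Numerically: 14/13 ≈ 1.076923.
Is 14/13 < 1? NO.
Since the bound 14/13 is ≥ 1, the union bound is uninformative here; it does NOT by itself certify existence.

26·p = 14/13 ≈ 1.076923; existence NOT certified by the union bound.


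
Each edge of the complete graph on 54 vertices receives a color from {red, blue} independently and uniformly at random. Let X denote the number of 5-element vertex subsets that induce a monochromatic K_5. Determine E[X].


Let X = Σ_S X_S over the C(54, 5) = 3162510 subsets S of size 5, where X_S = 1 if the K_5 on S is monochromatic.
For a fixed S, the K_5 on S has C(5, 2) = 10 edges. P[all 10 edges red] = (1/2)^10, and likewise for blue, so P[monochromatic] = 2·(1/2)^10 = 2^{1 − 10} = 1/512.
Summing: E[X] = C(54, 5) · 2^{1 − 10} = 3162510 · 1/512 = 1581255/256.
Numerically: E[X] ≈ 6176.7773.

E[X] = C(54,5)·2^(1−C(5,2)) = 1581255/256 ≈ 6176.7773.


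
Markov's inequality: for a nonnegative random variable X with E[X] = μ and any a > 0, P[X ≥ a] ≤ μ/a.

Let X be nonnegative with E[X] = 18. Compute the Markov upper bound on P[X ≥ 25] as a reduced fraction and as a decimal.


μ = E[X] = 18, a = 25.
Markov: P[X ≥ 25] ≤ μ/a = (18)/25 = 18/25.
Numerically: ≈ 0.7200.
(Since a = 25 > μ = 18.0000, the bound 18/25 is < 1 and informative.)

P[X ≥ 25] ≤ 18/25 ≈ 0.7200.


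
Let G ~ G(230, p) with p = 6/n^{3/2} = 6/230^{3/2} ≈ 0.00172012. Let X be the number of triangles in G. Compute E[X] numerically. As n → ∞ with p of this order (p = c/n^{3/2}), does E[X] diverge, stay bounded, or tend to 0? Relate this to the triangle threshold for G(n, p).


Number of potential triangles: C(230, 3) = 2001460.
Each occurs with probability p³ ≈ (0.00172012)³ ≈ 5.08953950e-09.
By linearity: E[X] = C(230, 3)·p³ ≈ 2001460 · 5.08953950e-09 ≈ 0.010187.
Since α = 3/2 > 1, p = c/n^{3/2} = o(1/n) is below the triangle threshold p ~ 1/n. Asymptotically E[X] ~ (c³/6)·n^{3(1−α)} = (6³/6)·n^{-1.5} → 0, so by Markov's inequality G has no triangles w.h.p.

E[X] ≈ 0.010187; in regime p = Θ(1/n^{3/2}) E[X] tends to 0 (below the triangle threshold p ~ 1/n).


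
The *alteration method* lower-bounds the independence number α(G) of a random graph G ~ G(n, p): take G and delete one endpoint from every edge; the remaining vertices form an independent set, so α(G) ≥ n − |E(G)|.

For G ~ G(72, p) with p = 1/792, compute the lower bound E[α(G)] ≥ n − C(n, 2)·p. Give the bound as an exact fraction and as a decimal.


E[|E(G)|] = C(72, 2)·p = 2556 · (1/792) = 71/22.
E[α(G)] ≥ n − E[|E(G)|] = 72 − 71/22 = 1513/22.
Numerically: ≈ 68.773.
(This is only a lower bound; the true E[α(G)] may be larger.)

E[α(G)] ≥ 1513/22 ≈ 68.773.


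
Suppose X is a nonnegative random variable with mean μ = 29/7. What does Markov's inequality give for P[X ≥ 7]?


μ = E[X] = 29/7, a = 7.
Markov: P[X ≥ 7] ≤ μ/a = (29/7)/7 = 29/49.
Numerically: ≈ 0.592.
(Since a = 7 > μ = 4.143, the bound 29/49 is < 1 and informative.)

P[X ≥ 7] ≤ 29/49 ≈ 0.592.


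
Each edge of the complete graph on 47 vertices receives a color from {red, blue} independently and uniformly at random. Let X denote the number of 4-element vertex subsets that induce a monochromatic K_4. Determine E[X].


Let X = Σ_S X_S over the C(47, 4) = 178365 subsets S of size 4, where X_S = 1 if the K_4 on S is monochromatic.
For a fixed S, the K_4 on S has C(4, 2) = 6 edges. P[all 6 edges red] = (1/2)^6, and likewise for blue, so P[monochromatic] = 2·(1/2)^6 = 2^{1 − 6} = 1/32.
Summing: E[X] = C(47, 4) · 2^{1 − 6} = 178365 · 1/32 = 178365/32.
Numerically: E[X] ≈ 5573.9062.

E[X] = C(47,4)·2^(1−C(4,2)) = 178365/32 ≈ 5573.9062.


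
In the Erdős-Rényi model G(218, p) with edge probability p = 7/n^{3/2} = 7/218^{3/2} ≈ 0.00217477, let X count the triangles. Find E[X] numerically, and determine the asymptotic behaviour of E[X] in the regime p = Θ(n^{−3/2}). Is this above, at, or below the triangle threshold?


Number of potential triangles: C(218, 3) = 1703016.
Each occurs with probability p³ ≈ (0.00217477)³ ≈ 1.02858432e-08.
By linearity: E[X] = C(218, 3)·p³ ≈ 1703016 · 1.02858432e-08 ≈ 0.017517.
Since α = 3/2 > 1, p = c/n^{3/2} = o(1/n) is below the triangle threshold p ~ 1/n. Asymptotically E[X] ~ (c³/6)·n^{3(1−α)} = (7³/6)·n^{-1.5} → 0, so by Markov's inequality G has no triangles w.h.p.

E[X] ≈ 0.017517; in regime p = Θ(1/n^{3/2}) E[X] tends to 0 (below the triangle threshold p ~ 1/n).


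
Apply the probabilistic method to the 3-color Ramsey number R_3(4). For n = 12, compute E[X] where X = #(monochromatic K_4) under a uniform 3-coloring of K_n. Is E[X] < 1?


E[X] = C(12, 4) · 3^{1 − 6} = 495 · 3^{−5} = 495/243.
As a reduced fraction: E[X] = 55/27 ≈ 2.03704.
Is E[X] < 1? NO.
Since E[X] ≥ 1, the first-moment bound is inconclusive at n = 12; it does NOT by itself certify R_3(4) > 12.

E[X] = 55/27 ≈ 2.03704; E[X] ≥ 1; first-moment method inconclusive here.


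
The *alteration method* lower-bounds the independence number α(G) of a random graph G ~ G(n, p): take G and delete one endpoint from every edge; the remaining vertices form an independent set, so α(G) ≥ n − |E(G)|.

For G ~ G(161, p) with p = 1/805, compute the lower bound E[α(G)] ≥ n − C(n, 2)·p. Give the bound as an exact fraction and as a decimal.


E[|E(G)|] = C(161, 2)·p = 12880 · (1/805) = 16.
E[α(G)] ≥ n − E[|E(G)|] = 161 − 16 = 145.
Numerically: ≈ 145.000.
(This is only a lower bound; the true E[α(G)] may be larger.)

E[α(G)] ≥ 145 ≈ 145.000.
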